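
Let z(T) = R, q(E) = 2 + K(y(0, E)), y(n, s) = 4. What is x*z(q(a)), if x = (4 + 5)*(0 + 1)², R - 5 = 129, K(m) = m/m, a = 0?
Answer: 1206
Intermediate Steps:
K(m) = 1
q(E) = 3 (q(E) = 2 + 1 = 3)
R = 134 (R = 5 + 129 = 134)
x = 9 (x = 9*1² = 9*1 = 9)
z(T) = 134
x*z(q(a)) = 9*134 = 1206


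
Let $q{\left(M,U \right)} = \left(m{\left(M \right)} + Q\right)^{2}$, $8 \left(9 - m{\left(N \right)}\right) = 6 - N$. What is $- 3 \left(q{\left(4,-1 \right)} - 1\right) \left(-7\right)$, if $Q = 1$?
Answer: $\frac{31605}{16} \approx 1975.3$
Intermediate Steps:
$m{\left(N \right)} = \frac{33}{4} + \frac{N}{8}$ ($m{\left(N \right)} = 9 - \frac{6 - N}{8} = 9 + \left(- \frac{3}{4} + \frac{N}{8}\right) = \frac{33}{4} + \frac{N}{8}$)
$q{\left(M,U \right)} = \left(\frac{37}{4} + \frac{M}{8}\right)^{2}$ ($q{\left(M,U \right)} = \left(\left(\frac{33}{4} + \frac{M}{8}\right) + 1\right)^{2} = \left(\frac{37}{4} + \frac{M}{8}\right)^{2}$)
$- 3 \left(q{\left(4,-1 \right)} - 1\right) \left(-7\right) = - 3 \left(\frac{\left(74 + 4\right)^{2}}{64} - 1\right) \left(-7\right) = - 3 \left(\frac{78^{2}}{64} - 1\right) \left(-7\right) = - 3 \left(\frac{1}{64} \cdot 6084 - 1\right) \left(-7\right) = - 3 \left(\frac{1521}{16} - 1\right) \left(-7\right) = \left(-3\right) \frac{1505}{16} \left(-7\right) = \left(- \frac{4515}{16}\right) \left(-7\right) = \frac{31605}{16}$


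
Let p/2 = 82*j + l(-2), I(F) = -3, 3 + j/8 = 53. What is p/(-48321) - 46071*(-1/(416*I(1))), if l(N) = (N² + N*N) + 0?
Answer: -1517479/39648 ≈ -38.274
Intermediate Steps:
j = 400 (j = -24 + 8*53 = -24 + 424 = 400)
l(N) = 2*N² (l(N) = (N² + N²) + 0 = 2*N² + 0 = 2*N²)
p = 65616 (p = 2*(82*400 + 2*(-2)²) = 2*(32800 + 2*4) = 2*(32800 + 8) = 2*32808 = 65616)
p/(-48321) - 46071*(-1/(416*I(1))) = 65616/(-48321) - 46071/(-3*(-16)*26) = 65616*(-1/48321) - 46071/(48*26) = -21872/16107 - 46071/1248 = -21872/16107 - 46071*1/1248 = -21872/16107 - 15357/416 = -1517479/39648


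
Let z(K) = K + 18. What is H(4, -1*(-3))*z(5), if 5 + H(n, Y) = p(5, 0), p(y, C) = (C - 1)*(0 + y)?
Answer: -230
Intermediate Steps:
p(y, C) = y*(-1 + C) (p(y, C) = (-1 + C)*y = y*(-1 + C))
H(n, Y) = -10 (H(n, Y) = -5 + 5*(-1 + 0) = -5 + 5*(-1) = -5 - 5 = -10)
z(K) = 18 + K
H(4, -1*(-3))*z(5) = -10*(18 + 5) = -10*23 = -230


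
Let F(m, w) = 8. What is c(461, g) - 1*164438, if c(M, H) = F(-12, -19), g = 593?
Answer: -164430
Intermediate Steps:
c(M, H) = 8
c(461, g) - 1*164438 = 8 - 1*164438 = 8 - 164438 = -164430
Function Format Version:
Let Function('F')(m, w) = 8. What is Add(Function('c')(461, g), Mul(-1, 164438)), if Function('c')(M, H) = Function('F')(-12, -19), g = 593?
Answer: -164430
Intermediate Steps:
Function('c')(M, H) = 8
Add(Function('c')(461, g), Mul(-1, 164438)) = Add(8, Mul(-1, 164438)) = Add(8, -164438) = -164430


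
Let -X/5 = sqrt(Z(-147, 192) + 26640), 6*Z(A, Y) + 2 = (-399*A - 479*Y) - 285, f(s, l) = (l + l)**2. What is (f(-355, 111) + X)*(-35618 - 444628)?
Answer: -23668443864 + 800410*sqrt(189357) ≈ -2.3320e+10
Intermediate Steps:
f(s, l) = 4*l**2 (f(s, l) = (2*l)**2 = 4*l**2)
Z(A, Y) = -287/6 - 479*Y/6 - 133*A/2 (Z(A, Y) = -1/3 + ((-399*A - 479*Y) - 285)/6 = -1/3 + ((-479*Y - 399*A) - 285)/6 = -1/3 + (-285 - 479*Y - 399*A)/6 = -1/3 + (-95/2 - 479*Y/6 - 133*A/2) = -287/6 - 479*Y/6 - 133*A/2)
X = -5*sqrt(189357)/3 (X = -5*sqrt((-287/6 - 479/6*192 - 133/2*(-147)) + 26640) = -5*sqrt((-287/6 - 15328 + 19551/2) + 26640) = -5*sqrt(-16801/3 + 26640) = -5*sqrt(189357)/3 ≈ -725.25)
(f(-355, 111) + X)*(-35618 - 444628) = (4*111**2 - 5*sqrt(189357)/3)*(-35618 - 444628) = (4*12321 - 5*sqrt(189357)/3)*(-480246) = (49284 - 5*sqrt(189357)/3)*(-480246) = -23668443864 + 800410*sqrt(189357)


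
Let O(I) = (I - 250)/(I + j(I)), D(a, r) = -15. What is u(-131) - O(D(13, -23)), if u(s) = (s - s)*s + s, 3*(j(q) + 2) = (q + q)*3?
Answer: -6422/47 ≈ -136.64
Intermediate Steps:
j(q) = -2 + 2*q (j(q) = -2 + ((q + q)*3)/3 = -2 + ((2*q)*3)/3 = -2 + (6*q)/3 = -2 + 2*q)
O(I) = (-250 + I)/(-2 + 3*I) (O(I) = (I - 250)/(I + (-2 + 2*I)) = (-250 + I)/(-2 + 3*I))
u(s) = s (u(s) = 0*s + s = 0 + s = s)
u(-131) - O(D(13, -23)) = -131 - (-250 - 15)/(-2 + 3*(-15)) = -131 - (-265)/(-2 - 45) = -131 - (-265)/(-47) = -131 - (-1)*(-265)/47 = -131 - 1*265/47 = -131 - 265/47 = -6422/47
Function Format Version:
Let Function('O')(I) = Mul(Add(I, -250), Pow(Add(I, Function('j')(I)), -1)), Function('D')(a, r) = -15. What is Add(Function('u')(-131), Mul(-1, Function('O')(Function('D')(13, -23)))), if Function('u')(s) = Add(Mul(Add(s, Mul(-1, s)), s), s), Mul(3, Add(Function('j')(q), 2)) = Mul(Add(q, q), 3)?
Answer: Rational(-6422, 47) ≈ -136.64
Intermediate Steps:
Function('j')(q) = Add(-2, Mul(2, q)) (Function('j')(q) = Add(-2, Mul(Rational(1, 3), Mul(Add(q, q), 3))) = Add(-2, Mul(Rational(1, 3), Mul(Mul(2, q), 3))) = Add(-2, Mul(Rational(1, 3), Mul(6, q))) = Add(-2, Mul(2, q)))
Function('O')(I) = Mul(Pow(Add(-2, Mul(3, I)), -1), Add(-250, I)) (Function('O')(I) = Mul(Add(I, -250), Pow(Add(I, Add(-2, Mul(2, I))), -1)) = Mul(Add(-250, I), Pow(Add(-2, Mul(3, I)), -1)) = Mul(Pow(Add(-2, Mul(3, I)), -1), Add(-250, I)))
Function('u')(s) = s (Function('u')(s) = Add(Mul(0, s), s) = Add(0, s) = s)
Add(Function('u')(-131), Mul(-1, Function('O')(Function('D')(13, -23)))) = Add(-131, Mul(-1, Mul(Pow(Add(-2, Mul(3, -15)), -1), Add(-250, -15)))) = Add(-131, Mul(-1, Mul(Pow(Add(-2, -45), -1), -265))) = Add(-131, Mul(-1, Mul(Pow(-47, -1), -265))) = Add(-131, Mul(-1, Mul(Rational(-1, 47), -265))) = Add(-131, Mul(-1, Rational(265, 47))) = Add(-131, Rational(-265, 47)) = Rational(-6422, 47)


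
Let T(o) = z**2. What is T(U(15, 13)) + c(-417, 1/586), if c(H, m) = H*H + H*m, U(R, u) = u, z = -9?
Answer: 101946003/586 ≈ 1.7397e+5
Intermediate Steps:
T(o) = 81 (T(o) = (-9)**2 = 81)
c(H, m) = H**2 + H*m
T(U(15, 13)) + c(-417, 1/586) = 81 - 417*(-417 + 1/586) = 81 - 417*(-244361/586) = 81 + 101898537/586 = 101946003/586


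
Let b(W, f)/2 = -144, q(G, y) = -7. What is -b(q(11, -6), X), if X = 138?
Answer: 288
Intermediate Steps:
b(W, f) = -288 (b(W, f) = 2*(-144) = -288)
-b(q(11, -6), X) = -1*(-288) = 288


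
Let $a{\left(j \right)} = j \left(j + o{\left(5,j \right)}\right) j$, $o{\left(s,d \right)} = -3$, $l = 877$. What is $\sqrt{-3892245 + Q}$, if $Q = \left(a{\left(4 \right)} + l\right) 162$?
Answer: $i \sqrt{3747579} \approx 1935.9 i$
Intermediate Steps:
$a{\left(j \right)} = j^{2} \left(-3 + j\right)$ ($a{\left(j \right)} = j \left(j - 3\right) j = j \left(-3 + j\right) j = j^{2} \left(-3 + j\right)$)
$Q = 144666$ ($Q = \left(4^{2} \left(-3 + 4\right) + 877\right) 162 = \left(16 \cdot 1 + 877\right) 162 = \left(16 + 877\right) 162 = 893 \cdot 162 = 144666$)
$\sqrt{-3892245 + Q} = \sqrt{-3892245 + 144666} = \sqrt{-3747579} = i \sqrt{3747579}$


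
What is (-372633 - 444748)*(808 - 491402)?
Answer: 401002214314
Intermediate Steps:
(-372633 - 444748)*(808 - 491402) = -817381*(-490594) = 401002214314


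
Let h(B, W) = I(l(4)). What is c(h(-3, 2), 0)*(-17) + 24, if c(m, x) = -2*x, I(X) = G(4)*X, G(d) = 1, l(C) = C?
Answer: 24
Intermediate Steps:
I(X) = X (I(X) = 1*X = X)
h(B, W) = 4
c(h(-3, 2), 0)*(-17) + 24 = -2*0*(-17) + 24 = 0*(-17) + 24 = 0 + 24 = 24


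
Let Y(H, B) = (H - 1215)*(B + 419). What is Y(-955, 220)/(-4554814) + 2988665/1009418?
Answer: 7506251232325/2298855619126 ≈ 3.2652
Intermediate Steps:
Y(H, B) = (-1215 + H)*(419 + B)
Y(-955, 220)/(-4554814) + 2988665/1009418 = (-509085 - 1215*220 + 419*(-955) + 220*(-955))/(-4554814) + 2988665/1009418 = (-509085 - 267300 - 400145 - 210100)*(-1/4554814) + 2988665*(1/1009418) = -1386630*(-1/4554814) + 2988665/1009418 = 693315/2277407 + 2988665/1009418 = 7506251232325/2298855619126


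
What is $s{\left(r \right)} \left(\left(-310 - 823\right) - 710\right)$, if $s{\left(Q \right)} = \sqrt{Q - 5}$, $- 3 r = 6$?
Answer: $- 1843 i \sqrt{7} \approx - 4876.1 i$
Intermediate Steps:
$r = -2$ ($r = \left(- \frac{1}{3}\right) 6 = -2$)
$s{\left(Q \right)} = \sqrt{-5 + Q}$
$s{\left(r \right)} \left(\left(-310 - 823\right) - 710\right) = \sqrt{-5 - 2} \left(\left(-310 - 823\right) - 710\right) = \sqrt{-7} \left(-1133 - 710\right) = i \sqrt{7} \left(-1843\right) = - 1843 i \sqrt{7}$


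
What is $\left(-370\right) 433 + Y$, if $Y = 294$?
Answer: $-159916$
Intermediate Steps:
$\left(-370\right) 433 + Y = \left(-370\right) 433 + 294 = -160210 + 294 = -159916$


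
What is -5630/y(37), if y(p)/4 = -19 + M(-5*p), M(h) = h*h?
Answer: -2815/68412 ≈ -0.041148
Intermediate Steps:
M(h) = h²
y(p) = -76 + 100*p² (y(p) = 4*(-19 + (-5*p)²) = 4*(-19 + 25*p²) = -76 + 100*p²)
-5630/y(37) = -5630/(-76 + 100*37²) = -5630/(-76 + 100*1369) = -5630/(-76 + 136900) = -5630/136824 = -5630*1/136824 = -2815/68412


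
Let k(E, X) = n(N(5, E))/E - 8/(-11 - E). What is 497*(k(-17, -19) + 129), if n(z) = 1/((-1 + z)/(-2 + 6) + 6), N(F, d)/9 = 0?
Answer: 74421277/1173 ≈ 63445.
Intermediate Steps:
N(F, d) = 0 (N(F, d) = 9*0 = 0)
n(z) = 1/(23/4 + z/4) (n(z) = 1/((-1 + z)/4 + 6) = 1/((-1 + z)*(1/4) + 6) = 1/((-1/4 + z/4) + 6) = 1/(23/4 + z/4))
k(E, X) = -8/(-11 - E) + 4/(23*E) (k(E, X) = (4/(23 + 0))/E - 8/(-11 - E) = (4/23)/E - 8/(-11 - E) = (4*(1/23))/E - 8/(-11 - E) = 4/(23*E) - 8/(-11 - E) = -8/(-11 - E) + 4/(23*E))
497*(k(-17, -19) + 129) = 497*((4/23)*(11 + 47*(-17))/(-17*(11 - 17)) + 129) = 497*((4/23)*(-1/17)*(11 - 799)/(-6) + 129) = 497*((4/23)*(-1/17)*(-1/6)*(-788) + 129) = 497*(-1576/1173 + 129) = 497*(149741/1173) = 74421277/1173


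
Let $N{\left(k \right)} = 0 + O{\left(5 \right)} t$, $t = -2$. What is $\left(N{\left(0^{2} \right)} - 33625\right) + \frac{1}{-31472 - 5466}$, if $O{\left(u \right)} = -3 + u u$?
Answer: $- \frac{1243665523}{36938} \approx -33669.0$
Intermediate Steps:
$O{\left(u \right)} = -3 + u^{2}$
$N{\left(k \right)} = -44$ ($N{\left(k \right)} = 0 + \left(-3 + 5^{2}\right) \left(-2\right) = 0 + \left(-3 + 25\right) \left(-2\right) = 0 + 22 \left(-2\right) = 0 - 44 = -44$)
$\left(N{\left(0^{2} \right)} - 33625\right) + \frac{1}{-31472 - 5466} = \left(-44 - 33625\right) + \frac{1}{-31472 - 5466} = -33669 + \frac{1}{-36938} = -33669 - \frac{1}{36938} = - \frac{1243665523}{36938}$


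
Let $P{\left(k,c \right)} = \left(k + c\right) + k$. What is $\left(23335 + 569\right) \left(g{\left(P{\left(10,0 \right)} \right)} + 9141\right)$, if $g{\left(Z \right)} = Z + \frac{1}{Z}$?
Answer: $\frac{1094928696}{5} \approx 2.1899 \cdot 10^{8}$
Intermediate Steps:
$P{\left(k,c \right)} = c + 2 k$ ($P{\left(k,c \right)} = \left(c + k\right) + k = c + 2 k$)
$\left(23335 + 569\right) \left(g{\left(P{\left(10,0 \right)} \right)} + 9141\right) = \left(23335 + 569\right) \left(\left(\left(0 + 2 \cdot 10\right) + \frac{1}{0 + 2 \cdot 10}\right) + 9141\right) = 23904 \left(\left(\left(0 + 20\right) + \frac{1}{0 + 20}\right) + 9141\right) = 23904 \left(\left(20 + \frac{1}{20}\right) + 9141\right) = 23904 \left(\frac{401}{20} + 9141\right) = 23904 \cdot \frac{183221}{20} = \frac{1094928696}{5}$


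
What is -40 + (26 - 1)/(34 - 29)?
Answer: -35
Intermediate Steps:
-40 + (26 - 1)/(34 - 29) = -40 + 25/5 = -40 + (1/5)*25 = -40 + 5 = -35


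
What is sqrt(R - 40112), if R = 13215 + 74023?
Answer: sqrt(47126) ≈ 217.09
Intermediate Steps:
R = 87238
sqrt(R - 40112) = sqrt(87238 - 40112) = sqrt(47126)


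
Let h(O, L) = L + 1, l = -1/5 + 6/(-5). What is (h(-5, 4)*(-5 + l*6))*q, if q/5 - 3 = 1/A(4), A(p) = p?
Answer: -4355/4 ≈ -1088.8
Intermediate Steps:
l = -7/5 (l = -1*⅕ + 6*(-⅕) = -⅕ - 6/5 = -7/5 ≈ -1.4000)
h(O, L) = 1 + L
q = 65/4 (q = 15 + 5/4 = 65/4 ≈ 16.250)
(h(-5, 4)*(-5 + l*6))*q = ((1 + 4)*(-5 - 7/5*6))*(65/4) = (5*(-5 - 42/5))*(65/4) = (5*(-67/5))*(65/4) = -67*65/4 = -4355/4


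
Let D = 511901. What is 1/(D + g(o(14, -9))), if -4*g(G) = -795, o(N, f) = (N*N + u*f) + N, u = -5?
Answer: 4/2048399 ≈ 1.9527e-6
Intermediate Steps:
o(N, f) = N + N² - 5*f (o(N, f) = (N*N - 5*f) + N = (N² - 5*f) + N = N + N² - 5*f)
g(G) = 795/4 (g(G) = -¼*(-795) = 795/4)
1/(D + g(o(14, -9))) = 1/(511901 + 795/4) = 1/(2048399/4) = 4/2048399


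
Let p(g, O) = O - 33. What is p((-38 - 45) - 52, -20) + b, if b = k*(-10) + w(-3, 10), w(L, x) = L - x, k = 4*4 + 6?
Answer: -286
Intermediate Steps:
k = 22 (k = 16 + 6 = 22)
p(g, O) = -33 + O
b = -233 (b = 22*(-10) + (-3 - 1*10) = -220 + (-3 - 10) = -220 - 13 = -233)
p((-38 - 45) - 52, -20) + b = (-33 - 20) - 233 = -53 - 233 = -286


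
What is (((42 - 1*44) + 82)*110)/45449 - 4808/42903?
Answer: 159027608/1949898447 ≈ 0.081557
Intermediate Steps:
(((42 - 1*44) + 82)*110)/45449 - 4808/42903 = (((42 - 44) + 82)*110)*(1/45449) - 4808*1/42903 = ((-2 + 82)*110)*(1/45449) - 4808/42903 = (80*110)*(1/45449) - 4808/42903 = 8800*(1/45449) - 4808/42903 = 8800/45449 - 4808/42903 = 159027608/1949898447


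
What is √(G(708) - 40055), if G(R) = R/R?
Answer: I*√40054 ≈ 200.14*I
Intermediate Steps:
G(R) = 1
√(G(708) - 40055) = √(1 - 40055) = √(-40054) = I*√40054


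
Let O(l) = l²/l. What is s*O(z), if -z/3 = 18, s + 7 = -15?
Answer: 1188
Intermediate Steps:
s = -22 (s = -7 - 15 = -22)
z = -54 (z = -3*18 = -54)
O(l) = l
s*O(z) = -22*(-54) = 1188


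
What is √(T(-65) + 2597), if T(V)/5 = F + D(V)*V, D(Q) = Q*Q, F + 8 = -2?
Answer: I*√1370578 ≈ 1170.7*I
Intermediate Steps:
F = -10 (F = -8 - 2 = -10)
D(Q) = Q²
T(V) = -50 + 5*V³ (T(V) = 5*(-10 + V²*V) = 5*(-10 + V³) = -50 + 5*V³)
√(T(-65) + 2597) = √((-50 + 5*(-65)³) + 2597) = √((-50 + 5*(-274625)) + 2597) = √((-50 - 1373125) + 2597) = √(-1373175 + 2597) = √(-1370578) = I*√1370578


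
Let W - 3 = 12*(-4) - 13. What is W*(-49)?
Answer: 2842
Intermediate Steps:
W = -58 (W = 3 + (12*(-4) - 13) = 3 + (-48 - 13) = 3 - 61 = -58)
W*(-49) = -58*(-49) = 2842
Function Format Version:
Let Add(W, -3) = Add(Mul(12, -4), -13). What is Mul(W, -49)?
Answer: 2842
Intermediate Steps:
W = -58 (W = Add(3, Add(Mul(12, -4), -13)) = Add(3, Add(-48, -13)) = Add(3, -61) = -58)
Mul(W, -49) = Mul(-58, -49) = 2842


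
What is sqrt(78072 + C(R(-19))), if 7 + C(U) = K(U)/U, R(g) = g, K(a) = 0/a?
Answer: sqrt(78065) ≈ 279.40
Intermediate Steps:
K(a) = 0
C(U) = -7 (C(U) = -7 + 0/U = -7 + 0 = -7)
sqrt(78072 + C(R(-19))) = sqrt(78072 - 7) = sqrt(78065)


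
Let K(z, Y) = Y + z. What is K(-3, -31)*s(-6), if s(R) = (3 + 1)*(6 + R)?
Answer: 0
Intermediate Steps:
s(R) = 24 + 4*R (s(R) = 4*(6 + R) = 24 + 4*R)
K(-3, -31)*s(-6) = (-31 - 3)*(24 + 4*(-6)) = -34*(24 - 24) = -34*0 = 0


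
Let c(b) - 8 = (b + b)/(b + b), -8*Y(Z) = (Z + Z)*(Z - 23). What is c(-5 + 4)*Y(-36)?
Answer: -4779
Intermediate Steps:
Y(Z) = -Z*(-23 + Z)/4 (Y(Z) = -(Z + Z)*(Z - 23)/8 = -2*Z*(-23 + Z)/8 = -Z*(-23 + Z)/4)
c(b) = 9 (c(b) = 8 + (b + b)/(b + b) = 8 + (2*b)/((2*b)) = 8 + (2*b)*(1/(2*b)) = 8 + 1 = 9)
c(-5 + 4)*Y(-36) = 9*((¼)*(-36)*(23 - 1*(-36))) = 9*((¼)*(-36)*(23 + 36)) = 9*((¼)*(-36)*59) = 9*(-531) = -4779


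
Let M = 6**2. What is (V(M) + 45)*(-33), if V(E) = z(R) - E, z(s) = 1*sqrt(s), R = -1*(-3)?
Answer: -297 - 33*sqrt(3) ≈ -354.16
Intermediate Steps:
M = 36
R = 3
z(s) = sqrt(s)
V(E) = sqrt(3) - E
(V(M) + 45)*(-33) = ((sqrt(3) - 1*36) + 45)*(-33) = ((sqrt(3) - 36) + 45)*(-33) = ((-36 + sqrt(3)) + 45)*(-33) = (9 + sqrt(3))*(-33) = -297 - 33*sqrt(3)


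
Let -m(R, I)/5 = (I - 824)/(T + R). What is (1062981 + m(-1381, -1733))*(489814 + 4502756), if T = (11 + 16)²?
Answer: 1730052383677695/326 ≈ 5.3069e+12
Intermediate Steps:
T = 729 (T = 27² = 729)
m(R, I) = -5*(-824 + I)/(729 + R) (m(R, I) = -5*(I - 824)/(729 + R) = -5*(-824 + I)/(729 + R))
(1062981 + m(-1381, -1733))*(489814 + 4502756) = (1062981 + 5*(824 - 1*(-1733))/(729 - 1381))*(489814 + 4502756) = (1062981 + 5*(824 + 1733)/(-652))*4992570 = (1062981 + 5*(-1/652)*2557)*4992570 = (1062981 - 12785/652)*4992570 = (693050827/652)*4992570 = 1730052383677695/326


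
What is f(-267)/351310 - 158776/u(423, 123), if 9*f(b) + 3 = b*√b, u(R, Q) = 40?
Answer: -4183469743/1053930 - 89*I*√267/1053930 ≈ -3969.4 - 0.0013799*I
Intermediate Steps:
f(b) = -⅓ + b^(3/2)/9 (f(b) = -⅓ + (b*√b)/9 = -⅓ + b^(3/2)/9)
f(-267)/351310 - 158776/u(423, 123) = (-⅓ + (-267)^(3/2)/9)/351310 - 158776/40 = (-⅓ + (-267*I*√267)/9)*(1/351310) - 158776*1/40 = (-⅓ - 89*I*√267/3)*(1/351310) - 19847/5 = (-1/1053930 - 89*I*√267/1053930) - 19847/5 = -4183469743/1053930 - 89*I*√267/1053930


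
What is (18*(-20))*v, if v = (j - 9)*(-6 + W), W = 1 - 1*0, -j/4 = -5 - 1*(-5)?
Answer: -16200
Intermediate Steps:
j = 0 (j = -4*(-5 - 1*(-5)) = -4*(-5 + 5) = -4*0 = 0)
W = 1 (W = 1 + 0 = 1)
v = 45 (v = (0 - 9)*(-6 + 1) = -9*(-5) = 45)
(18*(-20))*v = (18*(-20))*45 = -360*45 = -16200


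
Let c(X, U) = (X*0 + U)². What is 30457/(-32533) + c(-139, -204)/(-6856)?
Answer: -195338315/27880781 ≈ -7.0062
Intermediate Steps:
c(X, U) = U² (c(X, U) = (0 + U)² = U²)
30457/(-32533) + c(-139, -204)/(-6856) = 30457/(-32533) + (-204)²/(-6856) = 30457*(-1/32533) + 41616*(-1/6856) = -30457/32533 - 5202/857 = -195338315/27880781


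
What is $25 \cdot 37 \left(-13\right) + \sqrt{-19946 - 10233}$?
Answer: $-12025 + i \sqrt{30179} \approx -12025.0 + 173.72 i$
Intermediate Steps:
$25 \cdot 37 \left(-13\right) + \sqrt{-19946 - 10233} = 925 \left(-13\right) + \sqrt{-30179} = -12025 + i \sqrt{30179}$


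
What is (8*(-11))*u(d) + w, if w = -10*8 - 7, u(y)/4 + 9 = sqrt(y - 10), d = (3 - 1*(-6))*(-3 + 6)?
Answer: 3081 - 352*sqrt(17) ≈ 1629.7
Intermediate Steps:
d = 27 (d = (3 + 6)*3 = 9*3 = 27)
u(y) = -36 + 4*sqrt(-10 + y) (u(y) = -36 + 4*sqrt(y - 10) = -36 + 4*sqrt(-10 + y))
w = -87 (w = -80 - 7 = -87)
(8*(-11))*u(d) + w = (8*(-11))*(-36 + 4*sqrt(-10 + 27)) - 87 = -88*(-36 + 4*sqrt(17)) - 87 = (3168 - 352*sqrt(17)) - 87 = 3081 - 352*sqrt(17)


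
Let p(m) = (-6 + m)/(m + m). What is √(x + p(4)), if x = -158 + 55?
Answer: I*√413/2 ≈ 10.161*I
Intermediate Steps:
x = -103
p(m) = (-6 + m)/(2*m) (p(m) = (-6 + m)/((2*m)) = (-6 + m)*(1/(2*m)) = (-6 + m)/(2*m))
√(x + p(4)) = √(-103 + (½)*(-6 + 4)/4) = √(-103 + (½)*(¼)*(-2)) = √(-103 - ¼) = √(-413/4) = I*√413/2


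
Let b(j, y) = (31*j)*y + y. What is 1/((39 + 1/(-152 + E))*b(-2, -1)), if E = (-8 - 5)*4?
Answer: 204/485255 ≈ 0.00042040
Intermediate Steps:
b(j, y) = y + 31*j*y (b(j, y) = 31*j*y + y = y + 31*j*y)
E = -52 (E = -13*4 = -52)
1/((39 + 1/(-152 + E))*b(-2, -1)) = 1/((39 + 1/(-152 - 52))*((-(1 + 31*(-2))))) = 1/((39 + 1/(-204))*((-(1 - 62)))) = 1/((39 - 1/204)*((-1*(-61)))) = 1/((7955/204)*61) = (204/7955)*(1/61) = 204/485255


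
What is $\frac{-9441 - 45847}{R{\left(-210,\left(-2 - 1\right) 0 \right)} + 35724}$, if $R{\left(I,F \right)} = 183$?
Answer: $- \frac{55288}{35907} \approx -1.5398$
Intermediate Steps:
$\frac{-9441 - 45847}{R{\left(-210,\left(-2 - 1\right) 0 \right)} + 35724} = \frac{-9441 - 45847}{183 + 35724} = - \frac{55288}{35907}$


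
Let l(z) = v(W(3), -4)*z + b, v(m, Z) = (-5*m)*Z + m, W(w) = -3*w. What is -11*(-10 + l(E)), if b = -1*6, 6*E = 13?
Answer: 9361/2 ≈ 4680.5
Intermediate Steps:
E = 13/6 (E = (1/6)*13 = 13/6 ≈ 2.1667)
b = -6
v(m, Z) = m - 5*Z*m (v(m, Z) = -5*Z*m + m = m - 5*Z*m)
l(z) = -6 - 189*z (l(z) = ((-3*3)*(1 - 5*(-4)))*z - 6 = (-9*(1 + 20))*z - 6 = (-9*21)*z - 6 = -189*z - 6 = -6 - 189*z)
-11*(-10 + l(E)) = -11*(-10 + (-6 - 189*13/6)) = -11*(-10 + (-6 - 819/2)) = -11*(-10 - 831/2) = -11*(-851/2) = 9361/2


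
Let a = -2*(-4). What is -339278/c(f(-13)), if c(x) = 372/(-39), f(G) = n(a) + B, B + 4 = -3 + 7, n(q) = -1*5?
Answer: 2205307/62 ≈ 35569.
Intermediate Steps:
a = 8
n(q) = -5
B = 0 (B = -4 + (-3 + 7) = -4 + 4 = 0)
f(G) = -5 (f(G) = -5 + 0 = -5)
c(x) = -124/13 (c(x) = 372*(-1/39) = -124/13)
-339278/c(f(-13)) = -339278/(-124/13) = -339278*(-13/124) = 2205307/62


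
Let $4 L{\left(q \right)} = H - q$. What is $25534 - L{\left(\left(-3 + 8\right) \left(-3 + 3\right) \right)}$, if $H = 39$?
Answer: $\frac{102097}{4} \approx 25524.0$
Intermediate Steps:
$L{\left(q \right)} = \frac{39}{4} - \frac{q}{4}$ ($L{\left(q \right)} = \frac{39 - q}{4} = \frac{39}{4} - \frac{q}{4}$)
$25534 - L{\left(\left(-3 + 8\right) \left(-3 + 3\right) \right)} = 25534 - \left(\frac{39}{4} - \frac{\left(-3 + 8\right) \left(-3 + 3\right)}{4}\right) = 25534 - \left(\frac{39}{4} - \frac{5 \cdot 0}{4}\right) = 25534 - \left(\frac{39}{4} - 0\right) = 25534 - \left(\frac{39}{4} + 0\right) = 25534 - \frac{39}{4} = \frac{102097}{4}$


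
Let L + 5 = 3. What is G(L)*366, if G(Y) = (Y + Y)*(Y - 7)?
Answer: 13176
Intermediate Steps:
L = -2 (L = -5 + 3 = -2)
G(Y) = 2*Y*(-7 + Y) (G(Y) = (2*Y)*(-7 + Y) = 2*Y*(-7 + Y))
G(L)*366 = (2*(-2)*(-7 - 2))*366 = (2*(-2)*(-9))*366 = 36*366 = 13176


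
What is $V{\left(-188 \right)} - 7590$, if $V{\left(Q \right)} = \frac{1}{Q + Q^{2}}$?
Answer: $- \frac{266834039}{35156} \approx -7590.0$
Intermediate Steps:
$V{\left(-188 \right)} - 7590 = \frac{1}{\left(-188\right) \left(1 - 188\right)} - 7590 = - \frac{1}{188 \left(-187\right)} - 7590 = \left(- \frac{1}{188}\right) \left(- \frac{1}{187}\right) - 7590 = \frac{1}{35156} - 7590 = - \frac{266834039}{35156}$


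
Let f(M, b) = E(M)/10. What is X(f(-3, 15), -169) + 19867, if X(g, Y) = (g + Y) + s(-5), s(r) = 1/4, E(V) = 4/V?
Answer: 1181887/60 ≈ 19698.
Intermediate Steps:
f(M, b) = 2/(5*M) (f(M, b) = (4/M)/10 = (4/M)*(1/10) = 2/(5*M))
s(r) = 1/4
X(g, Y) = 1/4 + Y + g (X(g, Y) = (g + Y) + 1/4 = (Y + g) + 1/4 = 1/4 + Y + g)
X(f(-3, 15), -169) + 19867 = (1/4 - 169 + (2/5)/(-3)) + 19867 = (1/4 - 169 + (2/5)*(-1/3)) + 19867 = (1/4 - 169 - 2/15) + 19867 = -10133/60 + 19867 = 1181887/60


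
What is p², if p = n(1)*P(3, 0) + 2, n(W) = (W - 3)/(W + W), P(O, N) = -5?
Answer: 49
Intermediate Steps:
n(W) = (-3 + W)/(2*W) (n(W) = (-3 + W)/((2*W)) = (-3 + W)*(1/(2*W)) = (-3 + W)/(2*W))
p = 7 (p = ((½)*(-3 + 1)/1)*(-5) + 2 = ((½)*1*(-2))*(-5) + 2 = -1*(-5) + 2 = 5 + 2 = 7)
p² = 7² = 49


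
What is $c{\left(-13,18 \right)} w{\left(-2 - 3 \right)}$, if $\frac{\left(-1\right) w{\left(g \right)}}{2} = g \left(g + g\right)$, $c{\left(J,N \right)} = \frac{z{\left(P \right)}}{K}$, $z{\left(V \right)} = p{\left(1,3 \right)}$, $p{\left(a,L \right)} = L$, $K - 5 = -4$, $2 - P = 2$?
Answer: $-300$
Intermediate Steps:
$P = 0$ ($P = 2 - 2 = 0$)
$K = 1$ ($K = 5 - 4 = 1$)
$z{\left(V \right)} = 3$
$c{\left(J,N \right)} = 3$ ($c{\left(J,N \right)} = \frac{3}{1} = 3 \cdot 1 = 3$)
$w{\left(g \right)} = - 4 g^{2}$ ($w{\left(g \right)} = - 2 g \left(g + g\right) = - 2 g 2 g = - 2 \cdot 2 g^{2} = - 4 g^{2}$)
$c{\left(-13,18 \right)} w{\left(-2 - 3 \right)} = 3 \left(- 4 \left(-2 - 3\right)^{2}\right) = 3 \left(- 4 \left(-5\right)^{2}\right) = 3 \left(\left(-4\right) 25\right) = 3 \left(-100\right) = -300$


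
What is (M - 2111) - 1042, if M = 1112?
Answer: -2041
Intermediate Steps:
(M - 2111) - 1042 = (1112 - 2111) - 1042 = -999 - 1042 = -2041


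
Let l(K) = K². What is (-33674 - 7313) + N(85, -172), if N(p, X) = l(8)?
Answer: -40923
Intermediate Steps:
N(p, X) = 64 (N(p, X) = 8² = 64)
(-33674 - 7313) + N(85, -172) = (-33674 - 7313) + 64 = -40987 + 64 = -40923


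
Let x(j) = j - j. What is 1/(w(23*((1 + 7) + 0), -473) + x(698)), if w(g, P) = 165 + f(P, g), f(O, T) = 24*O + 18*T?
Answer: -1/7875 ≈ -0.00012698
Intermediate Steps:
f(O, T) = 18*T + 24*O
x(j) = 0
w(g, P) = 165 + 18*g + 24*P (w(g, P) = 165 + (18*g + 24*P) = 165 + 18*g + 24*P)
1/(w(23*((1 + 7) + 0), -473) + x(698)) = 1/((165 + 18*(23*((1 + 7) + 0)) + 24*(-473)) + 0) = 1/((165 + 18*(23*(8 + 0)) - 11352) + 0) = 1/((165 + 18*(23*8) - 11352) + 0) = 1/((165 + 18*184 - 11352) + 0) = 1/((165 + 3312 - 11352) + 0) = 1/(-7875 + 0) = 1/(-7875) = -1/7875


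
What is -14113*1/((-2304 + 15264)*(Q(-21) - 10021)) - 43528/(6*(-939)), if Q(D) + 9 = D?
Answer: 315004365529/40771680480 ≈ 7.7261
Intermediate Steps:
Q(D) = -9 + D
-14113*1/((-2304 + 15264)*(Q(-21) - 10021)) - 43528/(6*(-939)) = -14113*1/((-2304 + 15264)*((-9 - 21) - 10021)) - 43528/(6*(-939)) = -14113*1/(12960*(-30 - 10021)) - 43528/(-5634) = -14113/(12960*(-10051)) - 43528*(-1/5634) = -14113/(-130260960) + 21764/2817 = -14113*(-1/130260960) + 21764/2817 = 14113/130260960 + 21764/2817 = 315004365529/40771680480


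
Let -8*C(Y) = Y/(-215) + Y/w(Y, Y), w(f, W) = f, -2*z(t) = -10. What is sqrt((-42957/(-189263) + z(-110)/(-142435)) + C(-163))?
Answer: sqrt(38522930951048237956165)/2318360084830 ≈ 0.084660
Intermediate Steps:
z(t) = 5 (z(t) = -1/2*(-10) = 5)
C(Y) = -1/8 + Y/1720 (C(Y) = -(Y/(-215) + Y/Y)/8 = -(Y*(-1/215) + 1)/8 = -(-Y/215 + 1)/8 = -(1 - Y/215)/8 = -1/8 + Y/1720)
sqrt((-42957/(-189263) + z(-110)/(-142435)) + C(-163)) = sqrt((-42957/(-189263) + 5/(-142435)) + (-1/8 + (1/1720)*(-163))) = sqrt((-42957*(-1/189263) + 5*(-1/142435)) + (-1/8 - 163/1720)) = sqrt((42957/189263 - 1/28487) - 189/860) = sqrt(1223526796/5391535081 - 189/860) = sqrt(33232914251/4636720169660) = sqrt(38522930951048237956165)/2318360084830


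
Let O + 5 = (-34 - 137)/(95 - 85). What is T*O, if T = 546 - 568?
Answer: 2431/5 ≈ 486.20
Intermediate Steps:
T = -22
O = -221/10 (O = -5 + (-34 - 137)/(95 - 85) = -5 - 171/10 = -221/10 ≈ -22.100)
T*O = -22*(-221/10) = 2431/5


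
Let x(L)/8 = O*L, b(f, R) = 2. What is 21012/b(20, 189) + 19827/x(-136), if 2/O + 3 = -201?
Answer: 395673/32 ≈ 12365.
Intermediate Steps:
O = -1/102 (O = 2/(-3 - 201) = 2/(-204) = 2*(-1/204) = -1/102 ≈ -0.0098039)
x(L) = -4*L/51 (x(L) = 8*(-L/102) = -4*L/51)
21012/b(20, 189) + 19827/x(-136) = 21012/2 + 19827/((-4/51*(-136))) = 21012*(1/2) + 19827/(32/3) = 10506 + 19827*(3/32) = 10506 + 59481/32 = 395673/32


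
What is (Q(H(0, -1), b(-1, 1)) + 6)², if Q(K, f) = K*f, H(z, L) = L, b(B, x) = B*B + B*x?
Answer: 36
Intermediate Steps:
b(B, x) = B² + B*x
(Q(H(0, -1), b(-1, 1)) + 6)² = (-(-1)*(-1 + 1) + 6)² = (-(-1)*0 + 6)² = (-1*0 + 6)² = (0 + 6)² = 6² = 36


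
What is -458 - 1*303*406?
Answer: -123476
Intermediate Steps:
-458 - 1*303*406 = -458 - 303*406 = -458 - 123018 = -123476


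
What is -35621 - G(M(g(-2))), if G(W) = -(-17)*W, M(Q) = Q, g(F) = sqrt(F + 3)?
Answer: -35638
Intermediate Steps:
g(F) = sqrt(3 + F)
G(W) = 17*W
-35621 - G(M(g(-2))) = -35621 - 17*sqrt(3 - 2) = -35621 - 17*sqrt(1) = -35621 - 17 = -35638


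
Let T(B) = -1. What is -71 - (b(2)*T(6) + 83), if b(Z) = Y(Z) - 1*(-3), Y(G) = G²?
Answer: -147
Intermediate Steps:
b(Z) = 3 + Z² (b(Z) = Z² - 1*(-3) = Z² + 3 = 3 + Z²)
-71 - (b(2)*T(6) + 83) = -71 - ((3 + 2²)*(-1) + 83) = -71 - ((3 + 4)*(-1) + 83) = -71 - (7*(-1) + 83) = -71 - (-7 + 83) = -71 - 1*76 = -71 - 76 = -147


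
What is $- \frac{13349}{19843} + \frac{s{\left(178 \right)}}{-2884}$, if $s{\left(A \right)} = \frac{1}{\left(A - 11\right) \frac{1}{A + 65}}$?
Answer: $- \frac{6434074021}{9556944404} \approx -0.67324$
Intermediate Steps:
$s{\left(A \right)} = \frac{65 + A}{-11 + A}$ ($s{\left(A \right)} = \frac{1}{\left(-11 + A\right) \frac{1}{65 + A}} = \frac{1}{\frac{1}{65 + A} \left(-11 + A\right)} = \frac{65 + A}{-11 + A}$)
$- \frac{13349}{19843} + \frac{s{\left(178 \right)}}{-2884} = - \frac{13349}{19843} + \frac{\frac{1}{-11 + 178} \left(65 + 178\right)}{-2884} = \left(-13349\right) \frac{1}{19843} + \frac{1}{167} \cdot 243 \left(- \frac{1}{2884}\right) = - \frac{13349}{19843} + \frac{1}{167} \cdot 243 \left(- \frac{1}{2884}\right) = - \frac{13349}{19843} + \frac{243}{167} \left(- \frac{1}{2884}\right) = - \frac{13349}{19843} - \frac{243}{481628} = - \frac{6434074021}{9556944404}$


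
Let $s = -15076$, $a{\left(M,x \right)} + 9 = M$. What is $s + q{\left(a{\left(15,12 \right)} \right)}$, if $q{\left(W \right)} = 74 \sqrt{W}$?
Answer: $-15076 + 74 \sqrt{6} \approx -14895.0$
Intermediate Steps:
$a{\left(M,x \right)} = -9 + M$
$s + q{\left(a{\left(15,12 \right)} \right)} = -15076 + 74 \sqrt{-9 + 15} = -15076 + 74 \sqrt{6}$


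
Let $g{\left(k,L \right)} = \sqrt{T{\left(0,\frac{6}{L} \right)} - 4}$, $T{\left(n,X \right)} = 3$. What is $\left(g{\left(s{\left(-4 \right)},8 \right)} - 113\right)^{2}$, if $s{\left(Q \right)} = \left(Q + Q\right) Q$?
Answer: $\left(113 - i\right)^{2} \approx 12768.0 - 226.0 i$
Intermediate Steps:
$s{\left(Q \right)} = 2 Q^{2}$ ($s{\left(Q \right)} = 2 Q Q = 2 Q^{2}$)
$g{\left(k,L \right)} = i$ ($g{\left(k,L \right)} = \sqrt{3 - 4} = \sqrt{-1} = i$)
$\left(g{\left(s{\left(-4 \right)},8 \right)} - 113\right)^{2} = \left(i - 113\right)^{2} = \left(-113 + i\right)^{2}$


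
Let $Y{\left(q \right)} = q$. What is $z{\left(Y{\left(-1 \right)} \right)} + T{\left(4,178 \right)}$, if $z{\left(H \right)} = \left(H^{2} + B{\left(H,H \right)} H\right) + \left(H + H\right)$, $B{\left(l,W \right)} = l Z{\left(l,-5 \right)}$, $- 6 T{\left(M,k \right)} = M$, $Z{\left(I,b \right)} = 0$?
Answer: $- \frac{5}{3} \approx -1.6667$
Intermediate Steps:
$T{\left(M,k \right)} = - \frac{M}{6}$
$B{\left(l,W \right)} = 0$ ($B{\left(l,W \right)} = l 0 = 0$)
$z{\left(H \right)} = H^{2} + 2 H$ ($z{\left(H \right)} = \left(H^{2} + 0 H\right) + \left(H + H\right) = \left(H^{2} + 0\right) + 2 H = H^{2} + 2 H$)
$z{\left(Y{\left(-1 \right)} \right)} + T{\left(4,178 \right)} = - (2 - 1) - \frac{2}{3} = \left(-1\right) 1 - \frac{2}{3} = -1 - \frac{2}{3} = - \frac{5}{3}$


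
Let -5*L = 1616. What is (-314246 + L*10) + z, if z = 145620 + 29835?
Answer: -142023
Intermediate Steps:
L = -1616/5 (L = -⅕*1616 = -1616/5 ≈ -323.20)
z = 175455
(-314246 + L*10) + z = (-314246 - 1616/5*10) + 175455 = (-314246 - 3232) + 175455 = -317478 + 175455 = -142023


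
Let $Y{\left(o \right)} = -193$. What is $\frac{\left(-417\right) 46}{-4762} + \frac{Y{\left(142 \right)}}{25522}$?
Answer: $\frac{244321969}{60767882} \approx 4.0206$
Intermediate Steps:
$\frac{\left(-417\right) 46}{-4762} + \frac{Y{\left(142 \right)}}{25522} = \frac{\left(-417\right) 46}{-4762} - \frac{193}{25522} = \left(-19182\right) \left(- \frac{1}{4762}\right) - \frac{193}{25522} = \frac{9591}{2381} - \frac{193}{25522} = \frac{244321969}{60767882}$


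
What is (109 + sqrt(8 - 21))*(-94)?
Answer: -10246 - 94*I*sqrt(13) ≈ -10246.0 - 338.92*I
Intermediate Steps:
(109 + sqrt(8 - 21))*(-94) = (109 + sqrt(-13))*(-94) = (109 + I*sqrt(13))*(-94) = -10246 - 94*I*sqrt(13)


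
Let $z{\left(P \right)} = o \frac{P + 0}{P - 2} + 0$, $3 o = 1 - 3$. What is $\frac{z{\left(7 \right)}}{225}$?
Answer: $- \frac{14}{3375} \approx -0.0041481$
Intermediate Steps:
$o = - \frac{2}{3}$ ($o = \frac{1 - 3}{3} = \frac{1}{3} \left(-2\right) = - \frac{2}{3} \approx -0.66667$)
$z{\left(P \right)} = - \frac{2 P}{3 \left(-2 + P\right)}$ ($z{\left(P \right)} = - \frac{2 \frac{P + 0}{P - 2}}{3} + 0 = - \frac{2 \frac{P}{-2 + P}}{3} + 0 = - \frac{2 P}{3 \left(-2 + P\right)} + 0 = - \frac{2 P}{3 \left(-2 + P\right)}$)
$\frac{z{\left(7 \right)}}{225} = \frac{\left(-2\right) 7 \frac{1}{-6 + 3 \cdot 7}}{225} = \left(-2\right) 7 \frac{1}{-6 + 21} \cdot \frac{1}{225} = \left(-2\right) 7 \cdot \frac{1}{15} \cdot \frac{1}{225} = \left(- \frac{14}{15}\right) \frac{1}{225} = - \frac{14}{3375}$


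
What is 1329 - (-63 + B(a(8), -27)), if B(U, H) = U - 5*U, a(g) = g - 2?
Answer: 1416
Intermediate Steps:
a(g) = -2 + g
B(U, H) = -4*U
1329 - (-63 + B(a(8), -27)) = 1329 - (-63 - 4*(-2 + 8)) = 1329 - (-63 - 4*6) = 1329 - (-63 - 24) = 1329 - 1*(-87) = 1329 + 87 = 1416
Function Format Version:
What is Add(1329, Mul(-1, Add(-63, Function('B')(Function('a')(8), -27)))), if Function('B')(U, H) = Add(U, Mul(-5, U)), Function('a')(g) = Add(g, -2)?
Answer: 1416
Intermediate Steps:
Function('a')(g) = Add(-2, g)
Function('B')(U, H) = Mul(-4, U)
Add(1329, Mul(-1, Add(-63, Function('B')(Function('a')(8), -27)))) = Add(1329, Mul(-1, Add(-63, Mul(-4, Add(-2, 8))))) = Add(1329, Mul(-1, Add(-63, Mul(-4, 6)))) = Add(1329, Mul(-1, Add(-63, -24))) = Add(1329, Mul(-1, -87)) = Add(1329, 87) = 1416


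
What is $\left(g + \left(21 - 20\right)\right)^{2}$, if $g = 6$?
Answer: $49$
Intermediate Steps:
$\left(g + \left(21 - 20\right)\right)^{2} = \left(6 + \left(21 - 20\right)\right)^{2} = \left(6 + 1\right)^{2} = 7^{2} = 49$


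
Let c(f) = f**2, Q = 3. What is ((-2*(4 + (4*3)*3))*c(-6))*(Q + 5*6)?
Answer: -95040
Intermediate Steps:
((-2*(4 + (4*3)*3))*c(-6))*(Q + 5*6) = (-2*(4 + (4*3)*3)*(-6)**2)*(3 + 5*6) = (-2*(4 + 12*3)*36)*(3 + 30) = (-2*(4 + 36)*36)*33 = (-2*40*36)*33 = -80*36*33 = -2880*33 = -95040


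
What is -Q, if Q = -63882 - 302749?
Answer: 366631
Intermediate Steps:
Q = -366631
-Q = -1*(-366631) = 366631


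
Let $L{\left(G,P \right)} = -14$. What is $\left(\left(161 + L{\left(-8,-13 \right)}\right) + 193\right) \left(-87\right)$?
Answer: $-29580$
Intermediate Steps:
$\left(\left(161 + L{\left(-8,-13 \right)}\right) + 193\right) \left(-87\right) = \left(\left(161 - 14\right) + 193\right) \left(-87\right) = \left(147 + 193\right) \left(-87\right) = 340 \left(-87\right) = -29580$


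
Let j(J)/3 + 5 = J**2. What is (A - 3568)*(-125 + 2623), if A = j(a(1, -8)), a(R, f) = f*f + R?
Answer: 22711816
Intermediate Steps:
a(R, f) = R + f**2 (a(R, f) = f**2 + R = R + f**2)
j(J) = -15 + 3*J**2
A = 12660 (A = -15 + 3*(1 + (-8)**2)**2 = -15 + 3*(1 + 64)**2 = -15 + 3*65**2 = -15 + 3*4225 = -15 + 12675 = 12660)
(A - 3568)*(-125 + 2623) = (12660 - 3568)*(-125 + 2623) = 9092*2498 = 22711816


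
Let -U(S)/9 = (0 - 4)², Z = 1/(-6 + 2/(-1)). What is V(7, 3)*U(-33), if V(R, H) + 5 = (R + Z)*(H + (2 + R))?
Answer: -11160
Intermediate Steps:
Z = -⅛ (Z = 1/(-6 + 2*(-1)) = 1/(-6 - 2) = 1/(-8) = -⅛ ≈ -0.12500)
V(R, H) = -5 + (-⅛ + R)*(2 + H + R) (V(R, H) = -5 + (R - ⅛)*(H + (2 + R)) = -5 + (-⅛ + R)*(2 + H + R))
U(S) = -144 (U(S) = -9*(0 - 4)² = -9*(-4)² = -9*16 = -144)
V(7, 3)*U(-33) = (-21/4 + 7² - ⅛*3 + (15/8)*7 + 3*7)*(-144) = (-21/4 + 49 - 3/8 + 105/8 + 21)*(-144) = (155/2)*(-144) = -11160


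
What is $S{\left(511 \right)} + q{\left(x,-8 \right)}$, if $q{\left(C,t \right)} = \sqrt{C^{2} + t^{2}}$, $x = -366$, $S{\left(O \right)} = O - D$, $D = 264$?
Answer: $247 + 2 \sqrt{33505} \approx 613.09$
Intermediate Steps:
$S{\left(O \right)} = -264 + O$ ($S{\left(O \right)} = O - 264 = -264 + O$)
$S{\left(511 \right)} + q{\left(x,-8 \right)} = \left(-264 + 511\right) + \sqrt{\left(-366\right)^{2} + \left(-8\right)^{2}} = 247 + \sqrt{133956 + 64} = 247 + \sqrt{134020} = 247 + 2 \sqrt{33505}$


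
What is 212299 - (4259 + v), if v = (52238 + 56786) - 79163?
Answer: 178179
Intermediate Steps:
v = 29861 (v = 109024 - 79163 = 29861)
212299 - (4259 + v) = 212299 - (4259 + 29861) = 212299 - 1*34120 = 212299 - 34120 = 178179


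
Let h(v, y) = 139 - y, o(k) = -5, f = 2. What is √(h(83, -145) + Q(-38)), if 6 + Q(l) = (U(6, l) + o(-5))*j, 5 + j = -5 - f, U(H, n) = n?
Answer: √794 ≈ 28.178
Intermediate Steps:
j = -12 (j = -5 + (-5 - 1*2) = -5 + (-5 - 2) = -5 - 7 = -12)
Q(l) = 54 - 12*l (Q(l) = -6 + (l - 5)*(-12) = -6 + (-5 + l)*(-12) = -6 + (60 - 12*l) = 54 - 12*l)
√(h(83, -145) + Q(-38)) = √((139 - 1*(-145)) + (54 - 12*(-38))) = √((139 + 145) + (54 + 456)) = √(284 + 510) = √794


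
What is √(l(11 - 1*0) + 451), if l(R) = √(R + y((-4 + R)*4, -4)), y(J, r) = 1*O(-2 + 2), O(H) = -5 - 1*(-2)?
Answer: √(451 + 2*√2) ≈ 21.303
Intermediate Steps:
O(H) = -3 (O(H) = -5 + 2 = -3)
y(J, r) = -3 (y(J, r) = 1*(-3) = -3)
l(R) = √(-3 + R) (l(R) = √(R - 3) = √(-3 + R))
√(l(11 - 1*0) + 451) = √(√(-3 + (11 - 1*0)) + 451) = √(√(-3 + (11 + 0)) + 451) = √(√(-3 + 11) + 451) = √(√8 + 451) = √(2*√2 + 451) = √(451 + 2*√2)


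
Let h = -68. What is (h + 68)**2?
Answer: 0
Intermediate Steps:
(h + 68)**2 = (-68 + 68)**2 = 0**2 = 0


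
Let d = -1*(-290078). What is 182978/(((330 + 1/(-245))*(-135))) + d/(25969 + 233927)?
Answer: -282831554353/94555492668 ≈ -2.9912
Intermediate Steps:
d = 290078
182978/(((330 + 1/(-245))*(-135))) + d/(25969 + 233927) = 182978/(((330 + 1/(-245))*(-135))) + 290078/(25969 + 233927) = 182978/(((330 - 1/245)*(-135))) + 290078/259896 = 182978/(((80849/245)*(-135))) + 290078*(1/259896) = 182978/(-2182923/49) + 145039/129948 = 182978*(-49/2182923) + 145039/129948 = -8965922/2182923 + 145039/129948 = -282831554353/94555492668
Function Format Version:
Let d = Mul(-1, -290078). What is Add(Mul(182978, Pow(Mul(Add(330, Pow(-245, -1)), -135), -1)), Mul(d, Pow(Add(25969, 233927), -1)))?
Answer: Rational(-282831554353, 94555492668) ≈ -2.9912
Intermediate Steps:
d = 290078
Add(Mul(182978, Pow(Mul(Add(330, Pow(-245, -1)), -135), -1)), Mul(d, Pow(Add(25969, 233927), -1))) = Add(Mul(182978, Pow(Mul(Add(330, Pow(-245, -1)), -135), -1)), Mul(290078, Pow(Add(25969, 233927), -1))) = Add(Mul(182978, Pow(Mul(Add(330, Rational(-1, 245)), -135), -1)), Mul(290078, Pow(259896, -1))) = Add(Mul(182978, Pow(Mul(Rational(80849, 245), -135), -1)), Mul(290078, Rational(1, 259896))) = Add(Mul(182978, Pow(Rational(-2182923, 49), -1)), Rational(145039, 129948)) = Add(Mul(182978, Rational(-49, 2182923)), Rational(145039, 129948)) = Add(Rational(-8965922, 2182923), Rational(145039, 129948)) = Rational(-282831554353, 94555492668)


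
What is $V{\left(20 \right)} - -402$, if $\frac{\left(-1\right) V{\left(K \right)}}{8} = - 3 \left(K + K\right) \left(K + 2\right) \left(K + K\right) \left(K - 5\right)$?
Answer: $12672402$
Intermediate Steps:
$V{\left(K \right)} = 96 K^{2} \left(-5 + K\right) \left(2 + K\right)$ ($V{\left(K \right)} = - 8 - 3 \left(K + K\right) \left(K + 2\right) \left(K + K\right) \left(K - 5\right) = - 8 - 3 \cdot 2 K \left(2 + K\right) 2 K \left(-5 + K\right) = - 8 - 6 K \left(2 + K\right) 2 K \left(-5 + K\right) = - 8 \left(- 12 K^{2} \left(-5 + K\right) \left(2 + K\right)\right) = 96 K^{2} \left(-5 + K\right) \left(2 + K\right)$)
$V{\left(20 \right)} - -402 = 96 \cdot 20^{2} \left(-10 + 20^{2} - 60\right) - -402 = 96 \cdot 400 \left(-10 + 400 - 60\right) + 402 = 96 \cdot 400 \cdot 330 + 402 = 12672000 + 402 = 12672402$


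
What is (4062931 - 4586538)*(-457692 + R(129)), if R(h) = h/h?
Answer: 239650211437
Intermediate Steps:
R(h) = 1
(4062931 - 4586538)*(-457692 + R(129)) = (4062931 - 4586538)*(-457692 + 1) = -523607*(-457691) = 239650211437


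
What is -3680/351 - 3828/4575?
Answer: -6059876/535275 ≈ -11.321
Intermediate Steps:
-3680/351 - 3828/4575 = -3680*1/351 - 3828*1/4575 = -3680/351 - 1276/1525 = -6059876/535275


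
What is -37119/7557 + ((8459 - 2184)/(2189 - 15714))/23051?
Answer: -154299254712/31413418729 ≈ -4.9119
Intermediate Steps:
-37119/7557 + ((8459 - 2184)/(2189 - 15714))/23051 = -37119*1/7557 + (6275/(-13525))*(1/23051) = -12373/2519 + (6275*(-1/13525))*(1/23051) = -12373/2519 - 251/541*1/23051 = -12373/2519 - 251/12470591 = -154299254712/31413418729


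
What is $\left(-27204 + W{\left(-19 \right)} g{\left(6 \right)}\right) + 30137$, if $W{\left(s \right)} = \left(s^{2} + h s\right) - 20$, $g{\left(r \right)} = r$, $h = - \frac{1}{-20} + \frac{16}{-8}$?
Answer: $\frac{52013}{10} \approx 5201.3$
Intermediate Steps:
$h = - \frac{39}{20}$ ($h = \left(-1\right) \left(- \frac{1}{20}\right) + 16 \left(- \frac{1}{8}\right) = \frac{1}{20} - 2 = - \frac{39}{20} \approx -1.95$)
$W{\left(s \right)} = -20 + s^{2} - \frac{39 s}{20}$ ($W{\left(s \right)} = \left(s^{2} - \frac{39 s}{20}\right) - 20 = -20 + s^{2} - \frac{39 s}{20}$)
$\left(-27204 + W{\left(-19 \right)} g{\left(6 \right)}\right) + 30137 = \left(-27204 + \left(-20 + \left(-19\right)^{2} - - \frac{741}{20}\right) 6\right) + 30137 = \left(-27204 + \left(-20 + 361 + \frac{741}{20}\right) 6\right) + 30137 = \left(-27204 + \frac{7561}{20} \cdot 6\right) + 30137 = \left(-27204 + \frac{22683}{10}\right) + 30137 = - \frac{249357}{10} + 30137 = \frac{52013}{10}$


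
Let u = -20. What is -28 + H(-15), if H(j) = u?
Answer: -48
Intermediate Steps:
H(j) = -20
-28 + H(-15) = -28 - 20 = -48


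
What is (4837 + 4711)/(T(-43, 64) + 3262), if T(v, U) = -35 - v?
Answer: 4774/1635 ≈ 2.9199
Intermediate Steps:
(4837 + 4711)/(T(-43, 64) + 3262) = (4837 + 4711)/((-35 - 1*(-43)) + 3262) = 9548/((-35 + 43) + 3262) = 9548/(8 + 3262) = 9548/3270 = 9548*(1/3270) = 4774/1635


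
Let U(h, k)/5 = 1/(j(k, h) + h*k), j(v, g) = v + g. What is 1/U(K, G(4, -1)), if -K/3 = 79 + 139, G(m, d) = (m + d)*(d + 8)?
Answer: -14367/5 ≈ -2873.4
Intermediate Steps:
j(v, g) = g + v
G(m, d) = (8 + d)*(d + m) (G(m, d) = (d + m)*(8 + d) = (8 + d)*(d + m))
K = -654 (K = -3*(79 + 139) = -3*218 = -654)
U(h, k) = 5/(h + k + h*k) (U(h, k) = 5/((h + k) + h*k) = 5/(h + k + h*k))
1/U(K, G(4, -1)) = 1/(5/(-654 + ((-1)² + 8*(-1) + 8*4 - 1*4) - 654*((-1)² + 8*(-1) + 8*4 - 1*4))) = 1/(5/(-654 + (1 - 8 + 32 - 4) - 654*(1 - 8 + 32 - 4))) = 1/(5/(-654 + 21 - 654*21)) = 1/(5/(-654 + 21 - 13734)) = 1/(5/(-14367)) = 1/(5*(-1/14367)) = 1/(-5/14367) = -14367/5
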